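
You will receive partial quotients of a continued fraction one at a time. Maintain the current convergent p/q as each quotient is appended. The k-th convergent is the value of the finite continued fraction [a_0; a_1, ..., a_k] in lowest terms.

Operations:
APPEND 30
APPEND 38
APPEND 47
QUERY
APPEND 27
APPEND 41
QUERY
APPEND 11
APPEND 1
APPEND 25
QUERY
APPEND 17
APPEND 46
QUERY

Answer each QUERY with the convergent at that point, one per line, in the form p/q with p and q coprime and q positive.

APPEND 30: p_0 = 30·1 + 0 = 30, q_0 = 30·0 + 1 = 1 → 30/1
APPEND 38: p_1 = 38·30 + 1 = 1141, q_1 = 38·1 + 0 = 38 → 1141/38
APPEND 47: p_2 = 47·1141 + 30 = 53657, q_2 = 47·38 + 1 = 1787 → 53657/1787
APPEND 27: p_3 = 27·53657 + 1141 = 1449880, q_3 = 27·1787 + 38 = 48287 → 1449880/48287
APPEND 41: p_4 = 41·1449880 + 53657 = 59498737, q_4 = 41·48287 + 1787 = 1981554 → 59498737/1981554
APPEND 11: p_5 = 11·59498737 + 1449880 = 655935987, q_5 = 11·1981554 + 48287 = 21845381 → 655935987/21845381
APPEND 1: p_6 = 1·655935987 + 59498737 = 715434724, q_6 = 1·21845381 + 1981554 = 23826935 → 715434724/23826935
APPEND 25: p_7 = 25·715434724 + 655935987 = 18541804087, q_7 = 25·23826935 + 21845381 = 617518756 → 18541804087/617518756
APPEND 17: p_8 = 17·18541804087 + 715434724 = 315926104203, q_8 = 17·617518756 + 23826935 = 10521645787 → 315926104203/10521645787
APPEND 46: p_9 = 46·315926104203 + 18541804087 = 14551142597425, q_9 = 46·10521645787 + 617518756 = 484613224958 → 14551142597425/484613224958

53657/1787
59498737/1981554
18541804087/617518756
14551142597425/484613224958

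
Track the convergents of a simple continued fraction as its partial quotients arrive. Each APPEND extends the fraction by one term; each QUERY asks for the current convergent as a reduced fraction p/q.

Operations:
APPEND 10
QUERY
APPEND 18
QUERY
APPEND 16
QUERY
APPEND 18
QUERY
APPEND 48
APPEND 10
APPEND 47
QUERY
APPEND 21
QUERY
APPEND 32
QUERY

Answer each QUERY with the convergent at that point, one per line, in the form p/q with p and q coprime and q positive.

APPEND 10: p_0 = 10·1 + 0 = 10, q_0 = 10·0 + 1 = 1 → 10/1
APPEND 18: p_1 = 18·10 + 1 = 181, q_1 = 18·1 + 0 = 18 → 181/18
APPEND 16: p_2 = 16·181 + 10 = 2906, q_2 = 16·18 + 1 = 289 → 2906/289
APPEND 18: p_3 = 18·2906 + 181 = 52489, q_3 = 18·289 + 18 = 5220 → 52489/5220
APPEND 48: p_4 = 48·52489 + 2906 = 2522378, q_4 = 48·5220 + 289 = 250849 → 2522378/250849
APPEND 10: p_5 = 10·2522378 + 52489 = 25276269, q_5 = 10·250849 + 5220 = 2513710 → 25276269/2513710
APPEND 47: p_6 = 47·25276269 + 2522378 = 1190507021, q_6 = 47·2513710 + 250849 = 118395219 → 1190507021/118395219
APPEND 21: p_7 = 21·1190507021 + 25276269 = 25025923710, q_7 = 21·118395219 + 2513710 = 2488813309 → 25025923710/2488813309
APPEND 32: p_8 = 32·25025923710 + 1190507021 = 802020065741, q_8 = 32·2488813309 + 118395219 = 79760421107 → 802020065741/79760421107

10/1
181/18
2906/289
52489/5220
1190507021/118395219
25025923710/2488813309
802020065741/79760421107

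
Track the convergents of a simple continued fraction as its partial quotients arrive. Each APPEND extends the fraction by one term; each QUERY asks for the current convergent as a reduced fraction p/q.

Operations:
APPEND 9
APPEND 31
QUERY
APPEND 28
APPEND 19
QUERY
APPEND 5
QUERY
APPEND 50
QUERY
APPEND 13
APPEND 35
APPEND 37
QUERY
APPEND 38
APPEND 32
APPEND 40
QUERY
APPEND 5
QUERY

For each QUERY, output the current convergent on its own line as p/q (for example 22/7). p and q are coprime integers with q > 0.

280/31
149411/16542
754904/83579
37894611/4195492
640828862319/70949200804
31242069967068978/3458957649948649
156990792364443305/17381194741349457

APPEND 9: p_0 = 9·1 + 0 = 9, q_0 = 9·0 + 1 = 1 → 9/1
APPEND 31: p_1 = 31·9 + 1 = 280, q_1 = 31·1 + 0 = 31 → 280/31
APPEND 28: p_2 = 28·280 + 9 = 7849, q_2 = 28·31 + 1 = 869 → 7849/869
APPEND 19: p_3 = 19·7849 + 280 = 149411, q_3 = 19·869 + 31 = 16542 → 149411/16542
APPEND 5: p_4 = 5·149411 + 7849 = 754904, q_4 = 5·16542 + 869 = 83579 → 754904/83579
APPEND 50: p_5 = 50·754904 + 149411 = 37894611, q_5 = 50·83579 + 16542 = 4195492 → 37894611/4195492
APPEND 13: p_6 = 13·37894611 + 754904 = 493384847, q_6 = 13·4195492 + 83579 = 54624975 → 493384847/54624975
APPEND 35: p_7 = 35·493384847 + 37894611 = 17306364256, q_7 = 35·54624975 + 4195492 = 1916069617 → 17306364256/1916069617
APPEND 37: p_8 = 37·17306364256 + 493384847 = 640828862319, q_8 = 37·1916069617 + 54624975 = 70949200804 → 640828862319/70949200804
APPEND 38: p_9 = 38·640828862319 + 17306364256 = 24368803132378, q_9 = 38·70949200804 + 1916069617 = 2697985700169 → 24368803132378/2697985700169
APPEND 32: p_10 = 32·24368803132378 + 640828862319 = 780442529098415, q_10 = 32·2697985700169 + 70949200804 = 86406491606212 → 780442529098415/86406491606212
APPEND 40: p_11 = 40·780442529098415 + 24368803132378 = 31242069967068978, q_11 = 40·86406491606212 + 2697985700169 = 3458957649948649 → 31242069967068978/3458957649948649
APPEND 5: p_12 = 5·31242069967068978 + 780442529098415 = 156990792364443305, q_12 = 5·3458957649948649 + 86406491606212 = 17381194741349457 → 156990792364443305/17381194741349457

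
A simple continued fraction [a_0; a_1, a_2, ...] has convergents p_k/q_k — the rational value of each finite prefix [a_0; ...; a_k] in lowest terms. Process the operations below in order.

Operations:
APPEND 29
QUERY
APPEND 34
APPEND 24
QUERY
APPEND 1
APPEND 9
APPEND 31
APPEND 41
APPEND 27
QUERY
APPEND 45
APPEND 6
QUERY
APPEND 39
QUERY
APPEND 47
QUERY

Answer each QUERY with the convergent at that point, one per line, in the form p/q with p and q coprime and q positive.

29/1
23717/817
8485443907/292305408
2301439252477/79279663746
90138289814698/3105071445817
4238801060543283/146017637617145

APPEND 29: p_0 = 29·1 + 0 = 29, q_0 = 29·0 + 1 = 1 → 29/1
APPEND 34: p_1 = 34·29 + 1 = 987, q_1 = 34·1 + 0 = 34 → 987/34
APPEND 24: p_2 = 24·987 + 29 = 23717, q_2 = 24·34 + 1 = 817 → 23717/817
APPEND 1: p_3 = 1·23717 + 987 = 24704, q_3 = 1·817 + 34 = 851 → 24704/851
APPEND 9: p_4 = 9·24704 + 23717 = 246053, q_4 = 9·851 + 817 = 8476 → 246053/8476
APPEND 31: p_5 = 31·246053 + 24704 = 7652347, q_5 = 31·8476 + 851 = 263607 → 7652347/263607
APPEND 41: p_6 = 41·7652347 + 246053 = 313992280, q_6 = 41·263607 + 8476 = 10816363 → 313992280/10816363
APPEND 27: p_7 = 27·313992280 + 7652347 = 8485443907, q_7 = 27·10816363 + 263607 = 292305408 → 8485443907/292305408
APPEND 45: p_8 = 45·8485443907 + 313992280 = 382158968095, q_8 = 45·292305408 + 10816363 = 13164559723 → 382158968095/13164559723
APPEND 6: p_9 = 6·382158968095 + 8485443907 = 2301439252477, q_9 = 6·13164559723 + 292305408 = 79279663746 → 2301439252477/79279663746
APPEND 39: p_10 = 39·2301439252477 + 382158968095 = 90138289814698, q_10 = 39·79279663746 + 13164559723 = 3105071445817 → 90138289814698/3105071445817
APPEND 47: p_11 = 47·90138289814698 + 2301439252477 = 4238801060543283, q_11 = 47·3105071445817 + 79279663746 = 146017637617145 → 4238801060543283/146017637617145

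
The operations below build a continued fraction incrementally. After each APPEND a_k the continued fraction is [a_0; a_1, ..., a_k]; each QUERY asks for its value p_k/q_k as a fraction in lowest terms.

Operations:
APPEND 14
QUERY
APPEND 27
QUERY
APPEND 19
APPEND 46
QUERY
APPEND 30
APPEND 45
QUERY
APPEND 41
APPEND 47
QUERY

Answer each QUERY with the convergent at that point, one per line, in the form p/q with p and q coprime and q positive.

APPEND 14: p_0 = 14·1 + 0 = 14, q_0 = 14·0 + 1 = 1 → 14/1
APPEND 27: p_1 = 27·14 + 1 = 379, q_1 = 27·1 + 0 = 27 → 379/27
APPEND 19: p_2 = 19·379 + 14 = 7215, q_2 = 19·27 + 1 = 514 → 7215/514
APPEND 46: p_3 = 46·7215 + 379 = 332269, q_3 = 46·514 + 27 = 23671 → 332269/23671
APPEND 30: p_4 = 30·332269 + 7215 = 9975285, q_4 = 30·23671 + 514 = 710644 → 9975285/710644
APPEND 45: p_5 = 45·9975285 + 332269 = 449220094, q_5 = 45·710644 + 23671 = 32002651 → 449220094/32002651
APPEND 41: p_6 = 41·449220094 + 9975285 = 18427999139, q_6 = 41·32002651 + 710644 = 1312819335 → 18427999139/1312819335
APPEND 47: p_7 = 47·18427999139 + 449220094 = 866565179627, q_7 = 47·1312819335 + 32002651 = 61734511396 → 866565179627/61734511396

14/1
379/27
332269/23671
449220094/32002651
866565179627/61734511396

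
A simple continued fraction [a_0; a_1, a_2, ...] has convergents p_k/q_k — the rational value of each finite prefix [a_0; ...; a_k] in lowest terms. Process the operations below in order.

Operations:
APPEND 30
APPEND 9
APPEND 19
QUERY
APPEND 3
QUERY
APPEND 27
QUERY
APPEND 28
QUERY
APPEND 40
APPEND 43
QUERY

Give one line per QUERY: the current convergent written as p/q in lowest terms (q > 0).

5179/172
15808/525
431995/14347
12111668/402241
20862756413/692873682

APPEND 30: p_0 = 30·1 + 0 = 30, q_0 = 30·0 + 1 = 1 → 30/1
APPEND 9: p_1 = 9·30 + 1 = 271, q_1 = 9·1 + 0 = 9 → 271/9
APPEND 19: p_2 = 19·271 + 30 = 5179, q_2 = 19·9 + 1 = 172 → 5179/172
APPEND 3: p_3 = 3·5179 + 271 = 15808, q_3 = 3·172 + 9 = 525 → 15808/525
APPEND 27: p_4 = 27·15808 + 5179 = 431995, q_4 = 27·525 + 172 = 14347 → 431995/14347
APPEND 28: p_5 = 28·431995 + 15808 = 12111668, q_5 = 28·14347 + 525 = 402241 → 12111668/402241
APPEND 40: p_6 = 40·12111668 + 431995 = 484898715, q_6 = 40·402241 + 14347 = 16103987 → 484898715/16103987
APPEND 43: p_7 = 43·484898715 + 12111668 = 20862756413, q_7 = 43·16103987 + 402241 = 692873682 → 20862756413/692873682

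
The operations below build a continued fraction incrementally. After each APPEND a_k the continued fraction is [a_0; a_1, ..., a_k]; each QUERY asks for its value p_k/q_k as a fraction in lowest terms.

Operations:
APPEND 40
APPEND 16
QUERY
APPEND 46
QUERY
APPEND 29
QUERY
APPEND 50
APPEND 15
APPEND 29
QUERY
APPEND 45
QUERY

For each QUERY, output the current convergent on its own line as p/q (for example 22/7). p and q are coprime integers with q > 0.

641/16
29526/737
856895/21389
18718034291/467221813
842955514130/21041055779

APPEND 40: p_0 = 40·1 + 0 = 40, q_0 = 40·0 + 1 = 1 → 40/1
APPEND 16: p_1 = 16·40 + 1 = 641, q_1 = 16·1 + 0 = 16 → 641/16
APPEND 46: p_2 = 46·641 + 40 = 29526, q_2 = 46·16 + 1 = 737 → 29526/737
APPEND 29: p_3 = 29·29526 + 641 = 856895, q_3 = 29·737 + 16 = 21389 → 856895/21389
APPEND 50: p_4 = 50·856895 + 29526 = 42874276, q_4 = 50·21389 + 737 = 1070187 → 42874276/1070187
APPEND 15: p_5 = 15·42874276 + 856895 = 643971035, q_5 = 15·1070187 + 21389 = 16074194 → 643971035/16074194
APPEND 29: p_6 = 29·643971035 + 42874276 = 18718034291, q_6 = 29·16074194 + 1070187 = 467221813 → 18718034291/467221813
APPEND 45: p_7 = 45·18718034291 + 643971035 = 842955514130, q_7 = 45·467221813 + 16074194 = 21041055779 → 842955514130/21041055779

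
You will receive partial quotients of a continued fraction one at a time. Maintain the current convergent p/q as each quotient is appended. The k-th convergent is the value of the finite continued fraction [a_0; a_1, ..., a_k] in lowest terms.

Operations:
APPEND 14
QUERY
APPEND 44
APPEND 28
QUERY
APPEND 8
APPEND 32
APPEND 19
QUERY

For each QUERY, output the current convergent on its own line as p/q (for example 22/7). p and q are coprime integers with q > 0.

14/1
17290/1233
84941143/6057399

APPEND 14: p_0 = 14·1 + 0 = 14, q_0 = 14·0 + 1 = 1 → 14/1
APPEND 44: p_1 = 44·14 + 1 = 617, q_1 = 44·1 + 0 = 44 → 617/44
APPEND 28: p_2 = 28·617 + 14 = 17290, q_2 = 28·44 + 1 = 1233 → 17290/1233
APPEND 8: p_3 = 8·17290 + 617 = 138937, q_3 = 8·1233 + 44 = 9908 → 138937/9908
APPEND 32: p_4 = 32·138937 + 17290 = 4463274, q_4 = 32·9908 + 1233 = 318289 → 4463274/318289
APPEND 19: p_5 = 19·4463274 + 138937 = 84941143, q_5 = 19·318289 + 9908 = 6057399 → 84941143/6057399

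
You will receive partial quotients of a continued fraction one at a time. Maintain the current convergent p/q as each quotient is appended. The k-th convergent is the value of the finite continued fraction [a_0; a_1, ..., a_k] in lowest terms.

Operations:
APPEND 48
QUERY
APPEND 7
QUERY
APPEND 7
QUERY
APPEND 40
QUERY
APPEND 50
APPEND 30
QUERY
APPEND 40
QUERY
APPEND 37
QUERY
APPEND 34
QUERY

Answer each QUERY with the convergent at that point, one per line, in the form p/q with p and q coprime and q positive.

48/1
337/7
2407/50
96617/2007
145094327/3014007
5808606337/120660680
215063528796/4467459167
7317968585401/152014272358

APPEND 48: p_0 = 48·1 + 0 = 48, q_0 = 48·0 + 1 = 1 → 48/1
APPEND 7: p_1 = 7·48 + 1 = 337, q_1 = 7·1 + 0 = 7 → 337/7
APPEND 7: p_2 = 7·337 + 48 = 2407, q_2 = 7·7 + 1 = 50 → 2407/50
APPEND 40: p_3 = 40·2407 + 337 = 96617, q_3 = 40·50 + 7 = 2007 → 96617/2007
APPEND 50: p_4 = 50·96617 + 2407 = 4833257, q_4 = 50·2007 + 50 = 100400 → 4833257/100400
APPEND 30: p_5 = 30·4833257 + 96617 = 145094327, q_5 = 30·100400 + 2007 = 3014007 → 145094327/3014007
APPEND 40: p_6 = 40·145094327 + 4833257 = 5808606337, q_6 = 40·3014007 + 100400 = 120660680 → 5808606337/120660680
APPEND 37: p_7 = 37·5808606337 + 145094327 = 215063528796, q_7 = 37·120660680 + 3014007 = 4467459167 → 215063528796/4467459167
APPEND 34: p_8 = 34·215063528796 + 5808606337 = 7317968585401, q_8 = 34·4467459167 + 120660680 = 152014272358 → 7317968585401/152014272358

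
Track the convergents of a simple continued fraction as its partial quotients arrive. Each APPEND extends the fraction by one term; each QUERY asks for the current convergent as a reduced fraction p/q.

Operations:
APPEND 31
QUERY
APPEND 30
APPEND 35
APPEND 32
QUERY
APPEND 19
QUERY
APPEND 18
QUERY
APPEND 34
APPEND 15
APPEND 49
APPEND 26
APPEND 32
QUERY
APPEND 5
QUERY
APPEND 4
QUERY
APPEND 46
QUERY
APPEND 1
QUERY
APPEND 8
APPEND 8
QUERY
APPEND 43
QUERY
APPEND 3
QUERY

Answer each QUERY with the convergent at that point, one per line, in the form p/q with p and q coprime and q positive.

31/1
1044643/33662
19880833/640629
358899637/11564984
7513976238357701/242126226984696
37804411282896821/1218188503255915
158731621369944985/5114880240008356
7339458994300366131/236502679543640291
7498190615670311116/241617559783648647
546098061972973151588/17597162822286284383
23549541648757508373343/758847444516123057936
71194723008245498271617/2294139496370655458191

APPEND 31: p_0 = 31·1 + 0 = 31, q_0 = 31·0 + 1 = 1 → 31/1
APPEND 30: p_1 = 30·31 + 1 = 931, q_1 = 30·1 + 0 = 30 → 931/30
APPEND 35: p_2 = 35·931 + 31 = 32616, q_2 = 35·30 + 1 = 1051 → 32616/1051
APPEND 32: p_3 = 32·32616 + 931 = 1044643, q_3 = 32·1051 + 30 = 33662 → 1044643/33662
APPEND 19: p_4 = 19·1044643 + 32616 = 19880833, q_4 = 19·33662 + 1051 = 640629 → 19880833/640629
APPEND 18: p_5 = 18·19880833 + 1044643 = 358899637, q_5 = 18·640629 + 33662 = 11564984 → 358899637/11564984
APPEND 34: p_6 = 34·358899637 + 19880833 = 12222468491, q_6 = 34·11564984 + 640629 = 393850085 → 12222468491/393850085
APPEND 15: p_7 = 15·12222468491 + 358899637 = 183695927002, q_7 = 15·393850085 + 11564984 = 5919316259 → 183695927002/5919316259
APPEND 49: p_8 = 49·183695927002 + 12222468491 = 9013322891589, q_8 = 49·5919316259 + 393850085 = 290440346776 → 9013322891589/290440346776
APPEND 26: p_9 = 26·9013322891589 + 183695927002 = 234530091108316, q_9 = 26·290440346776 + 5919316259 = 7557368332435 → 234530091108316/7557368332435
APPEND 32: p_10 = 32·234530091108316 + 9013322891589 = 7513976238357701, q_10 = 32·7557368332435 + 290440346776 = 242126226984696 → 7513976238357701/242126226984696
APPEND 5: p_11 = 5·7513976238357701 + 234530091108316 = 37804411282896821, q_11 = 5·242126226984696 + 7557368332435 = 1218188503255915 → 37804411282896821/1218188503255915
APPEND 4: p_12 = 4·37804411282896821 + 7513976238357701 = 158731621369944985, q_12 = 4·1218188503255915 + 242126226984696 = 5114880240008356 → 158731621369944985/5114880240008356
APPEND 46: p_13 = 46·158731621369944985 + 37804411282896821 = 7339458994300366131, q_13 = 46·5114880240008356 + 1218188503255915 = 236502679543640291 → 7339458994300366131/236502679543640291
APPEND 1: p_14 = 1·7339458994300366131 + 158731621369944985 = 7498190615670311116, q_14 = 1·236502679543640291 + 5114880240008356 = 241617559783648647 → 7498190615670311116/241617559783648647
APPEND 8: p_15 = 8·7498190615670311116 + 7339458994300366131 = 67324983919662855059, q_15 = 8·241617559783648647 + 236502679543640291 = 2169443157812829467 → 67324983919662855059/2169443157812829467
APPEND 8: p_16 = 8·67324983919662855059 + 7498190615670311116 = 546098061972973151588, q_16 = 8·2169443157812829467 + 241617559783648647 = 17597162822286284383 → 546098061972973151588/17597162822286284383
APPEND 43: p_17 = 43·546098061972973151588 + 67324983919662855059 = 23549541648757508373343, q_17 = 43·17597162822286284383 + 2169443157812829467 = 758847444516123057936 → 23549541648757508373343/758847444516123057936
APPEND 3: p_18 = 3·23549541648757508373343 + 546098061972973151588 = 71194723008245498271617, q_18 = 3·758847444516123057936 + 17597162822286284383 = 2294139496370655458191 → 71194723008245498271617/2294139496370655458191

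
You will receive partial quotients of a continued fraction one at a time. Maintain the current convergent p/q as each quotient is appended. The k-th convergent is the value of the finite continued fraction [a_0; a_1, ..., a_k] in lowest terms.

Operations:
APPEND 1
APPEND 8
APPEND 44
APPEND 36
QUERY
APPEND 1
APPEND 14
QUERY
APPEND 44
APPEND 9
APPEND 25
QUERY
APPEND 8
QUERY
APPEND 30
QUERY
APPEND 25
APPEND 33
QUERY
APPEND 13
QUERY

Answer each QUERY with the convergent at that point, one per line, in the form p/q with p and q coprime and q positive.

APPEND 1: p_0 = 1·1 + 0 = 1, q_0 = 1·0 + 1 = 1 → 1/1
APPEND 8: p_1 = 8·1 + 1 = 9, q_1 = 8·1 + 0 = 8 → 9/8
APPEND 44: p_2 = 44·9 + 1 = 397, q_2 = 44·8 + 1 = 353 → 397/353
APPEND 36: p_3 = 36·397 + 9 = 14301, q_3 = 36·353 + 8 = 12716 → 14301/12716
APPEND 1: p_4 = 1·14301 + 397 = 14698, q_4 = 1·12716 + 353 = 13069 → 14698/13069
APPEND 14: p_5 = 14·14698 + 14301 = 220073, q_5 = 14·13069 + 12716 = 195682 → 220073/195682
APPEND 44: p_6 = 44·220073 + 14698 = 9697910, q_6 = 44·195682 + 13069 = 8623077 → 9697910/8623077
APPEND 9: p_7 = 9·9697910 + 220073 = 87501263, q_7 = 9·8623077 + 195682 = 77803375 → 87501263/77803375
APPEND 25: p_8 = 25·87501263 + 9697910 = 2197229485, q_8 = 25·77803375 + 8623077 = 1953707452 → 2197229485/1953707452
APPEND 8: p_9 = 8·2197229485 + 87501263 = 17665337143, q_9 = 8·1953707452 + 77803375 = 15707462991 → 17665337143/15707462991
APPEND 30: p_10 = 30·17665337143 + 2197229485 = 532157343775, q_10 = 30·15707462991 + 1953707452 = 473177597182 → 532157343775/473177597182
APPEND 25: p_11 = 25·532157343775 + 17665337143 = 13321598931518, q_11 = 25·473177597182 + 15707462991 = 11845147392541 → 13321598931518/11845147392541
APPEND 33: p_12 = 33·13321598931518 + 532157343775 = 440144922083869, q_12 = 33·11845147392541 + 473177597182 = 391363041551035 → 440144922083869/391363041551035
APPEND 13: p_13 = 13·440144922083869 + 13321598931518 = 5735205586021815, q_13 = 13·391363041551035 + 11845147392541 = 5099564687555996 → 5735205586021815/5099564687555996

14301/12716
220073/195682
2197229485/1953707452
17665337143/15707462991
532157343775/473177597182
440144922083869/391363041551035
5735205586021815/5099564687555996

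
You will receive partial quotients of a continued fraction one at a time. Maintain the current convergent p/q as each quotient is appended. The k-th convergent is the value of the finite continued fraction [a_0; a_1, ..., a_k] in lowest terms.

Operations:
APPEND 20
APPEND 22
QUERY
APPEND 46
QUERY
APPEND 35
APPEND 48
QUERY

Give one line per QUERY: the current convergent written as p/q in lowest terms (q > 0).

APPEND 20: p_0 = 20·1 + 0 = 20, q_0 = 20·0 + 1 = 1 → 20/1
APPEND 22: p_1 = 22·20 + 1 = 441, q_1 = 22·1 + 0 = 22 → 441/22
APPEND 46: p_2 = 46·441 + 20 = 20306, q_2 = 46·22 + 1 = 1013 → 20306/1013
APPEND 35: p_3 = 35·20306 + 441 = 711151, q_3 = 35·1013 + 22 = 35477 → 711151/35477
APPEND 48: p_4 = 48·711151 + 20306 = 34155554, q_4 = 48·35477 + 1013 = 1703909 → 34155554/1703909

441/22
20306/1013
34155554/1703909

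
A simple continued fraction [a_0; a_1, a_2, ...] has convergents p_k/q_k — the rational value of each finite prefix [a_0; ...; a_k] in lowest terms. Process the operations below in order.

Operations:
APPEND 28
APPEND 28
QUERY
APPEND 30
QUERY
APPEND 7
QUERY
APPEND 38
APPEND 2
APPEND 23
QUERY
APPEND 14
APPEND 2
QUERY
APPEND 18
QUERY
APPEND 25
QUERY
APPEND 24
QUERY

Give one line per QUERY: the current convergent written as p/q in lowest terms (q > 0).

785/28
23578/841
165831/5915
301096445/10739762
8757429191/312367372
161861891811/5773426501
4055304724466/144648029897
97489175278995/3477326144029

APPEND 28: p_0 = 28·1 + 0 = 28, q_0 = 28·0 + 1 = 1 → 28/1
APPEND 28: p_1 = 28·28 + 1 = 785, q_1 = 28·1 + 0 = 28 → 785/28
APPEND 30: p_2 = 30·785 + 28 = 23578, q_2 = 30·28 + 1 = 841 → 23578/841
APPEND 7: p_3 = 7·23578 + 785 = 165831, q_3 = 7·841 + 28 = 5915 → 165831/5915
APPEND 38: p_4 = 38·165831 + 23578 = 6325156, q_4 = 38·5915 + 841 = 225611 → 6325156/225611
APPEND 2: p_5 = 2·6325156 + 165831 = 12816143, q_5 = 2·225611 + 5915 = 457137 → 12816143/457137
APPEND 23: p_6 = 23·12816143 + 6325156 = 301096445, q_6 = 23·457137 + 225611 = 10739762 → 301096445/10739762
APPEND 14: p_7 = 14·301096445 + 12816143 = 4228166373, q_7 = 14·10739762 + 457137 = 150813805 → 4228166373/150813805
APPEND 2: p_8 = 2·4228166373 + 301096445 = 8757429191, q_8 = 2·150813805 + 10739762 = 312367372 → 8757429191/312367372
APPEND 18: p_9 = 18·8757429191 + 4228166373 = 161861891811, q_9 = 18·312367372 + 150813805 = 5773426501 → 161861891811/5773426501
APPEND 25: p_10 = 25·161861891811 + 8757429191 = 4055304724466, q_10 = 25·5773426501 + 312367372 = 144648029897 → 4055304724466/144648029897
APPEND 24: p_11 = 24·4055304724466 + 161861891811 = 97489175278995, q_11 = 24·144648029897 + 5773426501 = 3477326144029 → 97489175278995/3477326144029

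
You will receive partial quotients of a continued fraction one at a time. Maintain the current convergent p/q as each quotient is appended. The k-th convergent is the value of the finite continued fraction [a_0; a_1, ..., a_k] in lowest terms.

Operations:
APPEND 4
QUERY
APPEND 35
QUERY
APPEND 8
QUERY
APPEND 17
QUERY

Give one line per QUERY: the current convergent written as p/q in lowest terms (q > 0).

4/1
141/35
1132/281
19385/4812

APPEND 4: p_0 = 4·1 + 0 = 4, q_0 = 4·0 + 1 = 1 → 4/1
APPEND 35: p_1 = 35·4 + 1 = 141, q_1 = 35·1 + 0 = 35 → 141/35
APPEND 8: p_2 = 8·141 + 4 = 1132, q_2 = 8·35 + 1 = 281 → 1132/281
APPEND 17: p_3 = 17·1132 + 141 = 19385, q_3 = 17·281 + 35 = 4812 → 19385/4812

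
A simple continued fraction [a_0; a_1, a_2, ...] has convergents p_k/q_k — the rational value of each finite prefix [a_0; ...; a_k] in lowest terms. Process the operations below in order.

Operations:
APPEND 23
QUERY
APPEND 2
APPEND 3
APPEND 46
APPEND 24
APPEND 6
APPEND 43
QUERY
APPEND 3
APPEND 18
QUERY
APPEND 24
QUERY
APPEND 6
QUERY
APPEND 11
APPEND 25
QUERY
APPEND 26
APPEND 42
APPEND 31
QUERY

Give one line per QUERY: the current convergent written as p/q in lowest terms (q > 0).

23/1
47554545/2029729
2635330197/112481491
63391690042/2705691993
382985470449/16346633449
107288782094974/4579313131749
3643627242178543609/155517750798368237

APPEND 23: p_0 = 23·1 + 0 = 23, q_0 = 23·0 + 1 = 1 → 23/1
APPEND 2: p_1 = 2·23 + 1 = 47, q_1 = 2·1 + 0 = 2 → 47/2
APPEND 3: p_2 = 3·47 + 23 = 164, q_2 = 3·2 + 1 = 7 → 164/7
APPEND 46: p_3 = 46·164 + 47 = 7591, q_3 = 46·7 + 2 = 324 → 7591/324
APPEND 24: p_4 = 24·7591 + 164 = 182348, q_4 = 24·324 + 7 = 7783 → 182348/7783
APPEND 6: p_5 = 6·182348 + 7591 = 1101679, q_5 = 6·7783 + 324 = 47022 → 1101679/47022
APPEND 43: p_6 = 43·1101679 + 182348 = 47554545, q_6 = 43·47022 + 7783 = 2029729 → 47554545/2029729
APPEND 3: p_7 = 3·47554545 + 1101679 = 143765314, q_7 = 3·2029729 + 47022 = 6136209 → 143765314/6136209
APPEND 18: p_8 = 18·143765314 + 47554545 = 2635330197, q_8 = 18·6136209 + 2029729 = 112481491 → 2635330197/112481491
APPEND 24: p_9 = 24·2635330197 + 143765314 = 63391690042, q_9 = 24·112481491 + 6136209 = 2705691993 → 63391690042/2705691993
APPEND 6: p_10 = 6·63391690042 + 2635330197 = 382985470449, q_10 = 6·2705691993 + 112481491 = 16346633449 → 382985470449/16346633449
APPEND 11: p_11 = 11·382985470449 + 63391690042 = 4276231864981, q_11 = 11·16346633449 + 2705691993 = 182518659932 → 4276231864981/182518659932
APPEND 25: p_12 = 25·4276231864981 + 382985470449 = 107288782094974, q_12 = 25·182518659932 + 16346633449 = 4579313131749 → 107288782094974/4579313131749
APPEND 26: p_13 = 26·107288782094974 + 4276231864981 = 2793784566334305, q_13 = 26·4579313131749 + 182518659932 = 119244660085406 → 2793784566334305/119244660085406
APPEND 42: p_14 = 42·2793784566334305 + 107288782094974 = 117446240568135784, q_14 = 42·119244660085406 + 4579313131749 = 5012855036718801 → 117446240568135784/5012855036718801
APPEND 31: p_15 = 31·117446240568135784 + 2793784566334305 = 3643627242178543609, q_15 = 31·5012855036718801 + 119244660085406 = 155517750798368237 → 3643627242178543609/155517750798368237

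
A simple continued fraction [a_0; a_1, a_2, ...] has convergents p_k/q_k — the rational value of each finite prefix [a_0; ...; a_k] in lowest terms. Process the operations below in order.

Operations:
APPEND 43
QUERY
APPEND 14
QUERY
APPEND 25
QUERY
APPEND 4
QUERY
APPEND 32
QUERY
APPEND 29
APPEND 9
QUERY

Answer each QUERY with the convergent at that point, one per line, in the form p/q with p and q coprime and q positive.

APPEND 43: p_0 = 43·1 + 0 = 43, q_0 = 43·0 + 1 = 1 → 43/1
APPEND 14: p_1 = 14·43 + 1 = 603, q_1 = 14·1 + 0 = 14 → 603/14
APPEND 25: p_2 = 25·603 + 43 = 15118, q_2 = 25·14 + 1 = 351 → 15118/351
APPEND 4: p_3 = 4·15118 + 603 = 61075, q_3 = 4·351 + 14 = 1418 → 61075/1418
APPEND 32: p_4 = 32·61075 + 15118 = 1969518, q_4 = 32·1418 + 351 = 45727 → 1969518/45727
APPEND 29: p_5 = 29·1969518 + 61075 = 57177097, q_5 = 29·45727 + 1418 = 1327501 → 57177097/1327501
APPEND 9: p_6 = 9·57177097 + 1969518 = 516563391, q_6 = 9·1327501 + 45727 = 11993236 → 516563391/11993236

43/1
603/14
15118/351
61075/1418
1969518/45727
516563391/11993236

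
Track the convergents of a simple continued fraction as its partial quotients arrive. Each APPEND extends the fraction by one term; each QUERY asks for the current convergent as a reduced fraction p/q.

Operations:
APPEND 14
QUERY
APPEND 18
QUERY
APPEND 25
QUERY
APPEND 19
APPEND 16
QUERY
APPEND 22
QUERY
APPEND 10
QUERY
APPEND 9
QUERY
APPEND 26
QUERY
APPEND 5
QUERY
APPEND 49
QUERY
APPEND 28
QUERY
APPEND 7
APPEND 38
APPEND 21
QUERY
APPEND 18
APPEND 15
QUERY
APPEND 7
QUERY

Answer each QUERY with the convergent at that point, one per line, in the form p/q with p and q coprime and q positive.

APPEND 14: p_0 = 14·1 + 0 = 14, q_0 = 14·0 + 1 = 1 → 14/1
APPEND 18: p_1 = 18·14 + 1 = 253, q_1 = 18·1 + 0 = 18 → 253/18
APPEND 25: p_2 = 25·253 + 14 = 6339, q_2 = 25·18 + 1 = 451 → 6339/451
APPEND 19: p_3 = 19·6339 + 253 = 120694, q_3 = 19·451 + 18 = 8587 → 120694/8587
APPEND 16: p_4 = 16·120694 + 6339 = 1937443, q_4 = 16·8587 + 451 = 137843 → 1937443/137843
APPEND 22: p_5 = 22·1937443 + 120694 = 42744440, q_5 = 22·137843 + 8587 = 3041133 → 42744440/3041133
APPEND 10: p_6 = 10·42744440 + 1937443 = 429381843, q_6 = 10·3041133 + 137843 = 30549173 → 429381843/30549173
APPEND 9: p_7 = 9·429381843 + 42744440 = 3907181027, q_7 = 9·30549173 + 3041133 = 277983690 → 3907181027/277983690
APPEND 26: p_8 = 26·3907181027 + 429381843 = 102016088545, q_8 = 26·277983690 + 30549173 = 7258125113 → 102016088545/7258125113
APPEND 5: p_9 = 5·102016088545 + 3907181027 = 513987623752, q_9 = 5·7258125113 + 277983690 = 36568609255 → 513987623752/36568609255
APPEND 49: p_10 = 49·513987623752 + 102016088545 = 25287409652393, q_10 = 49·36568609255 + 7258125113 = 1799119978608 → 25287409652393/1799119978608
APPEND 28: p_11 = 28·25287409652393 + 513987623752 = 708561457890756, q_11 = 28·1799119978608 + 36568609255 = 50411928010279 → 708561457890756/50411928010279
APPEND 7: p_12 = 7·708561457890756 + 25287409652393 = 4985217614887685, q_12 = 7·50411928010279 + 1799119978608 = 354682616050561 → 4985217614887685/354682616050561
APPEND 38: p_13 = 38·4985217614887685 + 708561457890756 = 190146830823622786, q_13 = 38·354682616050561 + 50411928010279 = 13528351337931597 → 190146830823622786/13528351337931597
APPEND 21: p_14 = 21·190146830823622786 + 4985217614887685 = 3998068664910966191, q_14 = 21·13528351337931597 + 354682616050561 = 284450060712614098 → 3998068664910966191/284450060712614098
APPEND 18: p_15 = 18·3998068664910966191 + 190146830823622786 = 72155382799221014224, q_15 = 18·284450060712614098 + 13528351337931597 = 5133629444164985361 → 72155382799221014224/5133629444164985361
APPEND 15: p_16 = 15·72155382799221014224 + 3998068664910966191 = 1086328810653226179551, q_16 = 15·5133629444164985361 + 284450060712614098 = 77288891723187394513 → 1086328810653226179551/77288891723187394513
APPEND 7: p_17 = 7·1086328810653226179551 + 72155382799221014224 = 7676457057371804271081, q_17 = 7·77288891723187394513 + 5133629444164985361 = 546155871506476746952 → 7676457057371804271081/546155871506476746952

14/1
253/18
6339/451
1937443/137843
42744440/3041133
429381843/30549173
3907181027/277983690
102016088545/7258125113
513987623752/36568609255
25287409652393/1799119978608
708561457890756/50411928010279
3998068664910966191/284450060712614098
1086328810653226179551/77288891723187394513
7676457057371804271081/546155871506476746952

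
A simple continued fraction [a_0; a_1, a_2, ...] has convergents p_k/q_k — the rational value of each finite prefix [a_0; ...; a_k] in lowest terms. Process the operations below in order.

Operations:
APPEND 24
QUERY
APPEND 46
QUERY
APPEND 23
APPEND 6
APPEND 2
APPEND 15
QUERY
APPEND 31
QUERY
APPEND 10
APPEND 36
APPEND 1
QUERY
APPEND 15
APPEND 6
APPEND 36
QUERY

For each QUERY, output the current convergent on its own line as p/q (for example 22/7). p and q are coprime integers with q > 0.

APPEND 24: p_0 = 24·1 + 0 = 24, q_0 = 24·0 + 1 = 1 → 24/1
APPEND 46: p_1 = 46·24 + 1 = 1105, q_1 = 46·1 + 0 = 46 → 1105/46
APPEND 23: p_2 = 23·1105 + 24 = 25439, q_2 = 23·46 + 1 = 1059 → 25439/1059
APPEND 6: p_3 = 6·25439 + 1105 = 153739, q_3 = 6·1059 + 46 = 6400 → 153739/6400
APPEND 2: p_4 = 2·153739 + 25439 = 332917, q_4 = 2·6400 + 1059 = 13859 → 332917/13859
APPEND 15: p_5 = 15·332917 + 153739 = 5147494, q_5 = 15·13859 + 6400 = 214285 → 5147494/214285
APPEND 31: p_6 = 31·5147494 + 332917 = 159905231, q_6 = 31·214285 + 13859 = 6656694 → 159905231/6656694
APPEND 10: p_7 = 10·159905231 + 5147494 = 1604199804, q_7 = 10·6656694 + 214285 = 66781225 → 1604199804/66781225
APPEND 36: p_8 = 36·1604199804 + 159905231 = 57911098175, q_8 = 36·66781225 + 6656694 = 2410780794 → 57911098175/2410780794
APPEND 1: p_9 = 1·57911098175 + 1604199804 = 59515297979, q_9 = 1·2410780794 + 66781225 = 2477562019 → 59515297979/2477562019
APPEND 15: p_10 = 15·59515297979 + 57911098175 = 950640567860, q_10 = 15·2477562019 + 2410780794 = 39574211079 → 950640567860/39574211079
APPEND 6: p_11 = 6·950640567860 + 59515297979 = 5763358705139, q_11 = 6·39574211079 + 2477562019 = 239922828493 → 5763358705139/239922828493
APPEND 36: p_12 = 36·5763358705139 + 950640567860 = 208431553952864, q_12 = 36·239922828493 + 39574211079 = 8676796036827 → 208431553952864/8676796036827

24/1
1105/46
5147494/214285
159905231/6656694
59515297979/2477562019
208431553952864/8676796036827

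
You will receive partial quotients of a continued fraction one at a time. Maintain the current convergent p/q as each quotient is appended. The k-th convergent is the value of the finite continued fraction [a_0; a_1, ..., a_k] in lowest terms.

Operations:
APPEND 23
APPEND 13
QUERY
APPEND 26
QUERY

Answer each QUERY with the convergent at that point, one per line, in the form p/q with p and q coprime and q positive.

APPEND 23: p_0 = 23·1 + 0 = 23, q_0 = 23·0 + 1 = 1 → 23/1
APPEND 13: p_1 = 13·23 + 1 = 300, q_1 = 13·1 + 0 = 13 → 300/13
APPEND 26: p_2 = 26·300 + 23 = 7823, q_2 = 26·13 + 1 = 339 → 7823/339

300/13
7823/339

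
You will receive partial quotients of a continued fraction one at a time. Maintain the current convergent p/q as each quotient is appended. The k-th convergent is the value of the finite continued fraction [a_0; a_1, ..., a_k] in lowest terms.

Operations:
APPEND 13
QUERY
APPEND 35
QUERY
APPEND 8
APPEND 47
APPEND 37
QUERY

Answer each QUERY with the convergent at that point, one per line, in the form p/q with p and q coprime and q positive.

13/1
456/35
6387012/490235

APPEND 13: p_0 = 13·1 + 0 = 13, q_0 = 13·0 + 1 = 1 → 13/1
APPEND 35: p_1 = 35·13 + 1 = 456, q_1 = 35·1 + 0 = 35 → 456/35
APPEND 8: p_2 = 8·456 + 13 = 3661, q_2 = 8·35 + 1 = 281 → 3661/281
APPEND 47: p_3 = 47·3661 + 456 = 172523, q_3 = 47·281 + 35 = 13242 → 172523/13242
APPEND 37: p_4 = 37·172523 + 3661 = 6387012, q_4 = 37·13242 + 281 = 490235 → 6387012/490235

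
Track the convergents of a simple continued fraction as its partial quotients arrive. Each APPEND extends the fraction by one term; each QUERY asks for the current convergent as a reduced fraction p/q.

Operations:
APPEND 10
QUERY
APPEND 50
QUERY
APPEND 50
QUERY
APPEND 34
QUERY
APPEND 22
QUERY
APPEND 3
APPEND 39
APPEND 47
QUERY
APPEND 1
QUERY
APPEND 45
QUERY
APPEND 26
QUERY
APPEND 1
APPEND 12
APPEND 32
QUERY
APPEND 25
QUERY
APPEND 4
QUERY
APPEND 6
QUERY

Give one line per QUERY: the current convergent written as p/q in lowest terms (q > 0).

10/1
501/50
25060/2501
852541/85084
18780962/1874349
105779118332/10556806657
108028520947/10781298115
4967062560947/495715221832
129251655105569/12899377065747
55810259264986868/5569890596821819
1396996357891775461/139420905405062170
5643795690832088712/563253512217070499
35259770502884307733/3518941978707485164

APPEND 10: p_0 = 10·1 + 0 = 10, q_0 = 10·0 + 1 = 1 → 10/1
APPEND 50: p_1 = 50·10 + 1 = 501, q_1 = 50·1 + 0 = 50 → 501/50
APPEND 50: p_2 = 50·501 + 10 = 25060, q_2 = 50·50 + 1 = 2501 → 25060/2501
APPEND 34: p_3 = 34·25060 + 501 = 852541, q_3 = 34·2501 + 50 = 85084 → 852541/85084
APPEND 22: p_4 = 22·852541 + 25060 = 18780962, q_4 = 22·85084 + 2501 = 1874349 → 18780962/1874349
APPEND 3: p_5 = 3·18780962 + 852541 = 57195427, q_5 = 3·1874349 + 85084 = 5708131 → 57195427/5708131
APPEND 39: p_6 = 39·57195427 + 18780962 = 2249402615, q_6 = 39·5708131 + 1874349 = 224491458 → 2249402615/224491458
APPEND 47: p_7 = 47·2249402615 + 57195427 = 105779118332, q_7 = 47·224491458 + 5708131 = 10556806657 → 105779118332/10556806657
APPEND 1: p_8 = 1·105779118332 + 2249402615 = 108028520947, q_8 = 1·10556806657 + 224491458 = 10781298115 → 108028520947/10781298115
APPEND 45: p_9 = 45·108028520947 + 105779118332 = 4967062560947, q_9 = 45·10781298115 + 10556806657 = 495715221832 → 4967062560947/495715221832
APPEND 26: p_10 = 26·4967062560947 + 108028520947 = 129251655105569, q_10 = 26·495715221832 + 10781298115 = 12899377065747 → 129251655105569/12899377065747
APPEND 1: p_11 = 1·129251655105569 + 4967062560947 = 134218717666516, q_11 = 1·12899377065747 + 495715221832 = 13395092287579 → 134218717666516/13395092287579
APPEND 12: p_12 = 12·134218717666516 + 129251655105569 = 1739876267103761, q_12 = 12·13395092287579 + 12899377065747 = 173640484516695 → 1739876267103761/173640484516695
APPEND 32: p_13 = 32·1739876267103761 + 134218717666516 = 55810259264986868, q_13 = 32·173640484516695 + 13395092287579 = 5569890596821819 → 55810259264986868/5569890596821819
APPEND 25: p_14 = 25·55810259264986868 + 1739876267103761 = 1396996357891775461, q_14 = 25·5569890596821819 + 173640484516695 = 139420905405062170 → 1396996357891775461/139420905405062170
APPEND 4: p_15 = 4·1396996357891775461 + 55810259264986868 = 5643795690832088712, q_15 = 4·139420905405062170 + 5569890596821819 = 563253512217070499 → 5643795690832088712/563253512217070499
APPEND 6: p_16 = 6·5643795690832088712 + 1396996357891775461 = 35259770502884307733, q_16 = 6·563253512217070499 + 139420905405062170 = 3518941978707485164 → 35259770502884307733/3518941978707485164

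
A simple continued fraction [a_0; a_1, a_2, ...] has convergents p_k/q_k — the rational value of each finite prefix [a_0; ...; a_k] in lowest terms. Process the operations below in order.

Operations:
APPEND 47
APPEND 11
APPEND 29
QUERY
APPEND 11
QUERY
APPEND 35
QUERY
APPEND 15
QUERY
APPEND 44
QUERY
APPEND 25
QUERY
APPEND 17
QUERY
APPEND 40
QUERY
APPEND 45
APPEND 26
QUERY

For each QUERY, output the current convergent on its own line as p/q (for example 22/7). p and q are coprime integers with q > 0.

APPEND 47: p_0 = 47·1 + 0 = 47, q_0 = 47·0 + 1 = 1 → 47/1
APPEND 11: p_1 = 11·47 + 1 = 518, q_1 = 11·1 + 0 = 11 → 518/11
APPEND 29: p_2 = 29·518 + 47 = 15069, q_2 = 29·11 + 1 = 320 → 15069/320
APPEND 11: p_3 = 11·15069 + 518 = 166277, q_3 = 11·320 + 11 = 3531 → 166277/3531
APPEND 35: p_4 = 35·166277 + 15069 = 5834764, q_4 = 35·3531 + 320 = 123905 → 5834764/123905
APPEND 15: p_5 = 15·5834764 + 166277 = 87687737, q_5 = 15·123905 + 3531 = 1862106 → 87687737/1862106
APPEND 44: p_6 = 44·87687737 + 5834764 = 3864095192, q_6 = 44·1862106 + 123905 = 82056569 → 3864095192/82056569
APPEND 25: p_7 = 25·3864095192 + 87687737 = 96690067537, q_7 = 25·82056569 + 1862106 = 2053276331 → 96690067537/2053276331
APPEND 17: p_8 = 17·96690067537 + 3864095192 = 1647595243321, q_8 = 17·2053276331 + 82056569 = 34987754196 → 1647595243321/34987754196
APPEND 40: p_9 = 40·1647595243321 + 96690067537 = 66000499800377, q_9 = 40·34987754196 + 2053276331 = 1401563444171 → 66000499800377/1401563444171
APPEND 45: p_10 = 45·66000499800377 + 1647595243321 = 2971670086260286, q_10 = 45·1401563444171 + 34987754196 = 63105342741891 → 2971670086260286/63105342741891
APPEND 26: p_11 = 26·2971670086260286 + 66000499800377 = 77329422742567813, q_11 = 26·63105342741891 + 1401563444171 = 1642140474733337 → 77329422742567813/1642140474733337

15069/320
166277/3531
5834764/123905
87687737/1862106
3864095192/82056569
96690067537/2053276331
1647595243321/34987754196
66000499800377/1401563444171
77329422742567813/1642140474733337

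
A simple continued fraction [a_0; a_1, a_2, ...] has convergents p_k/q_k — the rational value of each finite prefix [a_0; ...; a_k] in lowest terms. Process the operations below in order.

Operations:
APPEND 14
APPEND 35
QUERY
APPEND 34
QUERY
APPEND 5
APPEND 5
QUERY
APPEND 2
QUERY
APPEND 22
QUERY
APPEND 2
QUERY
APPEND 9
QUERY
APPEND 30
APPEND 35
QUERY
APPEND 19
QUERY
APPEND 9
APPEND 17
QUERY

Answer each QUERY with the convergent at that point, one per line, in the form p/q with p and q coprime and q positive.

491/35
16708/1191
436863/31141
957757/68272
21507517/1533125
43972791/3134522
417262636/29743823
440082078121/31370466243
8374121336170/596934307829
1297096081098237/92461181331797

APPEND 14: p_0 = 14·1 + 0 = 14, q_0 = 14·0 + 1 = 1 → 14/1
APPEND 35: p_1 = 35·14 + 1 = 491, q_1 = 35·1 + 0 = 35 → 491/35
APPEND 34: p_2 = 34·491 + 14 = 16708, q_2 = 34·35 + 1 = 1191 → 16708/1191
APPEND 5: p_3 = 5·16708 + 491 = 84031, q_3 = 5·1191 + 35 = 5990 → 84031/5990
APPEND 5: p_4 = 5·84031 + 16708 = 436863, q_4 = 5·5990 + 1191 = 31141 → 436863/31141
APPEND 2: p_5 = 2·436863 + 84031 = 957757, q_5 = 2·31141 + 5990 = 68272 → 957757/68272
APPEND 22: p_6 = 22·957757 + 436863 = 21507517, q_6 = 22·68272 + 31141 = 1533125 → 21507517/1533125
APPEND 2: p_7 = 2·21507517 + 957757 = 43972791, q_7 = 2·1533125 + 68272 = 3134522 → 43972791/3134522
APPEND 9: p_8 = 9·43972791 + 21507517 = 417262636, q_8 = 9·3134522 + 1533125 = 29743823 → 417262636/29743823
APPEND 30: p_9 = 30·417262636 + 43972791 = 12561851871, q_9 = 30·29743823 + 3134522 = 895449212 → 12561851871/895449212
APPEND 35: p_10 = 35·12561851871 + 417262636 = 440082078121, q_10 = 35·895449212 + 29743823 = 31370466243 → 440082078121/31370466243
APPEND 19: p_11 = 19·440082078121 + 12561851871 = 8374121336170, q_11 = 19·31370466243 + 895449212 = 596934307829 → 8374121336170/596934307829
APPEND 9: p_12 = 9·8374121336170 + 440082078121 = 75807174103651, q_12 = 9·596934307829 + 31370466243 = 5403779236704 → 75807174103651/5403779236704
APPEND 17: p_13 = 17·75807174103651 + 8374121336170 = 1297096081098237, q_13 = 17·5403779236704 + 596934307829 = 92461181331797 → 1297096081098237/92461181331797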